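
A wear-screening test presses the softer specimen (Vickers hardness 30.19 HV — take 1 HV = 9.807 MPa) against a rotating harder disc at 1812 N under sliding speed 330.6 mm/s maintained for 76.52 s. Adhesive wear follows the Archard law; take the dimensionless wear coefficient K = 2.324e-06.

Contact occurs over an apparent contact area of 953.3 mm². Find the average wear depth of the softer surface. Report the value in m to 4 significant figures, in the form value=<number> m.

value=3.774e-07 m

The intermediates are printed rounded. Each operation carries exact precision; rounded once at the end to four significant figures.
Convert: Sliding speed v = 330.6 mm/s = 0.3306 m/s. Path length L = v·t = 0.3306 m/s × 76.52 s = 25.30 m.
Convert: Hardness H = 30.19 HV × 9.807 MPa/HV = 296.1 MPa = 2.961e+08 Pa.
Convert: Contact area A = 953.3 mm² = 9.533e-04 m².
SI base units throughout: W = 1812 N, H = 2.961e+08 Pa, K = 2.324e-06.
Apply Archard: V = K·W·L/H = 2.324e-06 · 1812 · 25.30 / 2.961e+08 = 3.598e-10 m³.
Depth of wear h = V/A = 3.598e-10 / 9.533e-04 = 3.774e-07 m.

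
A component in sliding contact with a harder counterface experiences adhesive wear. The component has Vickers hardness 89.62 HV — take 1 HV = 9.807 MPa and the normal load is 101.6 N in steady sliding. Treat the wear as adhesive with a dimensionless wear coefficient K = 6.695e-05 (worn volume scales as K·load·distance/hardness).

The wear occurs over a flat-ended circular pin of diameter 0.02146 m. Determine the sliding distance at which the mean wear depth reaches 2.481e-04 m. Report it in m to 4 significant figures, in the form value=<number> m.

value=1.160e+04 m

Each operation holds exact precision; shown intermediates are rounded. Rounded once at the end, at 4 significant digits.
Hardness H = 89.62 HV × 9.807 MPa/HV = 878.9 MPa = 8.789e+08 Pa.
Contact area A = π·d²/4 = π·(0.02146 m)²/4 = 3.617e-04 m².
In SI base units: W = 101.6 N, H = 8.789e+08 Pa, K = 6.695e-05.
At the depth limit, V_lim = h_lim·A = 2.481e-04 · 3.617e-04 = 8.974e-08 m³.
Life L = V_lim·H/(K·W) = 8.974e-08 · 8.789e+08 / (6.695e-05 · 101.6) = 1.160e+04 m.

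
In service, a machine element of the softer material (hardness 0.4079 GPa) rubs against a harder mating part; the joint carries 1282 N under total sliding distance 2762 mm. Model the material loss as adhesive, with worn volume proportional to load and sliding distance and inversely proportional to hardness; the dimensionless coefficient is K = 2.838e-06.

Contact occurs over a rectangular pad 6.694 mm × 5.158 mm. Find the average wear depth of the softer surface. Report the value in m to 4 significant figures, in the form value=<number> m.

value=7.135e-07 m

The intermediates are shown rounded — each operation runs at full float precision. Rounded just once, at four significant figures.
Distance L = 2762 mm = 2.762 m.
Hardness H = 0.4079 GPa = 4.079e+08 Pa.
Pad sides 6.694 mm × 5.158 mm = 0.006694 m × 0.005158 m. Contact area A = 0.006694 m × 0.005158 m = 3.453e-05 m².
SI base units throughout: W = 1282 N, H = 4.079e+08 Pa, K = 2.838e-06.
Apply Archard: V = K·W·L/H = 2.838e-06 · 1282 · 2.762 / 4.079e+08 = 2.464e-11 m³.
Mean wear depth h = V/A = 2.464e-11 / 3.453e-05 = 7.135e-07 m.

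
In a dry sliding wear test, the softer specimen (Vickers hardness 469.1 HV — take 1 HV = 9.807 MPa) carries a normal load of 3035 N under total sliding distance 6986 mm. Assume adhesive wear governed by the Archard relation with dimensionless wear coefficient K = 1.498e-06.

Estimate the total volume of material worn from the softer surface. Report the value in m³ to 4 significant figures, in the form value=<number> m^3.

value=6.904e-12 m^3

The computation holds full precision; displayed values are rounded; rounded once at the end: four significant figures.
Convert: Distance L = 6986 mm = 6.986 m.
Convert: Hardness H = 469.1 HV × 9.807 MPa/HV = 4600 MPa = 4.600e+09 Pa.
In SI base units: W = 3035 N, H = 4.600e+09 Pa, K = 1.498e-06.
Worn volume V = K·W·L/H = 1.498e-06 · 3035 · 6.986 / 4.600e+09 = 6.904e-12 m³.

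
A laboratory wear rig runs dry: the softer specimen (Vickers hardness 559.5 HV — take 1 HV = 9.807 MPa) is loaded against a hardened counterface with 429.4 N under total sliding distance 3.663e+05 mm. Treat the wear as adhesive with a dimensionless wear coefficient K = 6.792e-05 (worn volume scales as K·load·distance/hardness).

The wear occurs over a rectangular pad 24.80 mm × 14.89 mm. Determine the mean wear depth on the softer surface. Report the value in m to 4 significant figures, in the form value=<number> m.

value=5.272e-06 m

Quoted intermediates are rounded. Each operation runs at full float precision. Rounded once at the end: four significant digits.
Convert: Distance L = 3.663e+05 mm = 366.3 m.
Convert: Hardness H = 559.5 HV × 9.807 MPa/HV = 5487 MPa = 5.487e+09 Pa.
Convert: Pad sides 24.80 mm × 14.89 mm = 0.02480 m × 0.01489 m. Contact area A = 0.02480 m × 0.01489 m = 3.693e-04 m².
Collected in SI base units: W = 429.4 N, H = 5.487e+09 Pa, K = 6.792e-05.
The Archard volume V = K·W·L/H = 6.792e-05 · 429.4 · 366.3 / 5.487e+09 = 1.947e-09 m³.
Depth h = V/A = 1.947e-09 / 3.693e-04 = 5.272e-06 m.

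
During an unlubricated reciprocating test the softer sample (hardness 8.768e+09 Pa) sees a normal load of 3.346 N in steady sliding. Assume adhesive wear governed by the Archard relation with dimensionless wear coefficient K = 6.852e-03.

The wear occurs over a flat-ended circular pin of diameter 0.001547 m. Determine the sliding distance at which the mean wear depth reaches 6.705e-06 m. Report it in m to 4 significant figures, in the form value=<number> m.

value=4.820 m

Every step carries full float precision. Quoted intermediates are rounded, and one last rounding to 4 significant digits.
Contact area A = π·d²/4 = π·(0.001547 m)²/4 = 1.880e-06 m².
Working in SI base units: W = 3.346 N, H = 8.768e+09 Pa, K = 6.852e-03.
Volume at the limit: V_lim = h_lim·A = 6.705e-06 · 1.880e-06 = 1.260e-11 m³.
So the life L = V_lim·H/(K·W) = 1.260e-11 · 8.768e+09 / (6.852e-03 · 3.346) = 4.820 m.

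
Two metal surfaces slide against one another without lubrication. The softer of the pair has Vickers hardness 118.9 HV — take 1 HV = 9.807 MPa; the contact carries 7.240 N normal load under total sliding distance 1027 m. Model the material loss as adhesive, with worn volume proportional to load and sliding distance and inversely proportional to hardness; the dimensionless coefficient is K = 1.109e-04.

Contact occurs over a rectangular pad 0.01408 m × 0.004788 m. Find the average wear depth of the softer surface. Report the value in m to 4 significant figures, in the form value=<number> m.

All working math carries exact precision; intermediate values are printed rounded, and one last rounding to four significant figures.
Convert: Hardness H = 118.9 HV × 9.807 MPa/HV = 1166 MPa = 1.166e+09 Pa.
Convert: Contact area A = 0.01408 m × 0.004788 m = 6.742e-05 m².
As SI base values: W = 7.240 N, H = 1.166e+09 Pa, K = 1.109e-04.
Apply Archard: V = K·W·L/H = 1.109e-04 · 7.240 · 1027 / 1.166e+09 = 7.072e-10 m³.
Wear depth h = V/A = 7.072e-10 / 6.742e-05 = 1.049e-05 m.

value=1.049e-05 m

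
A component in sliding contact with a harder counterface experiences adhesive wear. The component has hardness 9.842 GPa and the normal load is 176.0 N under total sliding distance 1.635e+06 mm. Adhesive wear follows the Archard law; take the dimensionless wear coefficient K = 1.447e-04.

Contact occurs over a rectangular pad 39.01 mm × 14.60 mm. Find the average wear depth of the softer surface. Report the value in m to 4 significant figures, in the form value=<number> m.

All working math runs at exact precision — the intermediates appear rounded, and one final rounding to 4 significant figures.
Convert: Path length L = 1.635e+06 mm = 1635 m.
Convert: Hardness H = 9.842 GPa = 9.842e+09 Pa.
Convert: Pad sides 39.01 mm × 14.60 mm = 0.03901 m × 0.01460 m. Contact area A = 0.03901 m × 0.01460 m = 5.695e-04 m².
Collected in SI base units: W = 176.0 N, H = 9.842e+09 Pa, K = 1.447e-04.
The Archard volume V = K·W·L/H = 1.447e-04 · 176.0 · 1635 / 9.842e+09 = 4.231e-09 m³.
Depth h = V/A = 4.231e-09 / 5.695e-04 = 7.428e-06 m.

value=7.428e-06 m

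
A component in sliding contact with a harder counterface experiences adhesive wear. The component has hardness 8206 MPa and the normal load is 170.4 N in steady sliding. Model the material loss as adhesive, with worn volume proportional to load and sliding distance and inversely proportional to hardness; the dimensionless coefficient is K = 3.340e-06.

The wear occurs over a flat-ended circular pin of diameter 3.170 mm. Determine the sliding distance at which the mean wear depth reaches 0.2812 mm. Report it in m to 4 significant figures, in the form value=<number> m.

value=3.200e+04 m

The algebra holds full float precision, and displayed values are rounded — rounded once at the end: four significant digits.
Convert: Hardness H = 8206 MPa = 8.206e+09 Pa.
Convert: Pin diameter d = 3.170 mm = 0.003170 m. Contact area A = π·d²/4 = π·(0.003170 m)²/4 = 7.892e-06 m².
Convert: Depth limit h_lim = 0.2812 mm = 2.812e-04 m.
Working in SI base units: W = 170.4 N, H = 8.206e+09 Pa, K = 3.340e-06.
At the depth limit, V_lim = h_lim·A = 2.812e-04 · 7.892e-06 = 2.219e-09 m³.
Inverting, life L = V_lim·H/(K·W) = 2.219e-09 · 8.206e+09 / (3.340e-06 · 170.4) = 3.200e+04 m.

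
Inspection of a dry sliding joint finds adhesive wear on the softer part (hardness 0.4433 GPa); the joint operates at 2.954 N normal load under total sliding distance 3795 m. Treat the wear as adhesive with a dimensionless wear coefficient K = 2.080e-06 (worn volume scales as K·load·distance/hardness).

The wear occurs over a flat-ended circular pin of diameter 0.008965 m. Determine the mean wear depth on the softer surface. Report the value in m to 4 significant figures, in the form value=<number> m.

value=8.333e-07 m

All arithmetic carries full float precision, and intermediates are shown rounded; rounded just once to 4 significant figures.
Convert: Hardness H = 0.4433 GPa = 4.433e+08 Pa.
Convert: Contact area A = π·d²/4 = π·(0.008965 m)²/4 = 6.312e-05 m².
SI base units throughout: W = 2.954 N, H = 4.433e+08 Pa, K = 2.080e-06.
Apply Archard: V = K·W·L/H = 2.080e-06 · 2.954 · 3795 / 4.433e+08 = 5.260e-11 m³.
Wear depth h = V/A = 5.260e-11 / 6.312e-05 = 8.333e-07 m.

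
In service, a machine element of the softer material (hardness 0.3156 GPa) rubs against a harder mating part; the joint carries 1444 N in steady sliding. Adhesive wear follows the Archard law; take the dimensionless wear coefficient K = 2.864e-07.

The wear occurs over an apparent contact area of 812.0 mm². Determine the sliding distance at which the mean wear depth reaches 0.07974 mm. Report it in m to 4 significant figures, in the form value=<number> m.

value=4.941e+04 m

The computation maintains exact precision. Shown intermediates are rounded — one final rounding to 4 significant digits.
Convert: Hardness H = 0.3156 GPa = 3.156e+08 Pa.
Convert: Contact area A = 812.0 mm² = 8.120e-04 m².
Convert: Depth limit h_lim = 0.07974 mm = 7.974e-05 m.
In SI base units, W = 1444 N, H = 3.156e+08 Pa, K = 2.864e-07.
Permissible volume V_lim = h_lim·A = 7.974e-05 · 8.120e-04 = 6.475e-08 m³.
So the life L = V_lim·H/(K·W) = 6.475e-08 · 3.156e+08 / (2.864e-07 · 1444) = 4.941e+04 m.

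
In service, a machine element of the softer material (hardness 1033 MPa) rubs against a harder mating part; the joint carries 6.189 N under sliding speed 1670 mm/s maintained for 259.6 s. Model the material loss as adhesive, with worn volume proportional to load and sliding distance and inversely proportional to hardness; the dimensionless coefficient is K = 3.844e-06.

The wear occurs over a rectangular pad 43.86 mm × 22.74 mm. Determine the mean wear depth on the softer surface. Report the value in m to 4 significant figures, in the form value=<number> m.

Intermediates are printed rounded, and the computation runs at exact precision, and one last rounding: four significant digits.
Sliding speed v = 1670 mm/s = 1.670 m/s. Path length L = v·t = 1.670 m/s × 259.6 s = 433.5 m.
Hardness H = 1033 MPa = 1.033e+09 Pa.
Pad sides 43.86 mm × 22.74 mm = 0.04386 m × 0.02274 m. Contact area A = 0.04386 m × 0.02274 m = 9.974e-04 m².
Expressed in SI base units: W = 6.189 N, H = 1.033e+09 Pa, K = 3.844e-06.
Wear volume V = K·W·L/H = 3.844e-06 · 6.189 · 433.5 / 1.033e+09 = 9.984e-12 m³.
Wear depth h = V/A = 9.984e-12 / 9.974e-04 = 1.001e-08 m.

value=1.001e-08 m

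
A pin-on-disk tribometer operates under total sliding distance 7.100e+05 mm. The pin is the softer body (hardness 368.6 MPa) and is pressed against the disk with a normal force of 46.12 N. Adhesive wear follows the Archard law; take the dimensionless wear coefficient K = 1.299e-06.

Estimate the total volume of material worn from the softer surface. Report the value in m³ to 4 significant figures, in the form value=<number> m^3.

value=1.154e-10 m^3

Printed values are rounded — every step keeps exact precision — rounded once at the end: 4 significant digits.
The distance L = 7.100e+05 mm = 710.0 m.
Hardness H = 368.6 MPa = 3.686e+08 Pa.
Restated in SI base units: W = 46.12 N, H = 3.686e+08 Pa, K = 1.299e-06.
By Archard's law, V = K·W·L/H = 1.299e-06 · 46.12 · 710.0 / 3.686e+08 = 1.154e-10 m³.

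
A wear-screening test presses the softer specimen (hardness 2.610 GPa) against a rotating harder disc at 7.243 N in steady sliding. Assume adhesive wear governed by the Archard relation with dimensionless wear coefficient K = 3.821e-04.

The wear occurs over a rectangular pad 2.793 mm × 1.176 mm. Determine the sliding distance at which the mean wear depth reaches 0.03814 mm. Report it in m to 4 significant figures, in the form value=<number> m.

value=118.1 m

The intermediates are displayed rounded, and the algebra holds full float precision, and a single final rounding, at four significant digits.
Convert: Hardness H = 2.610 GPa = 2.610e+09 Pa.
Convert: Pad sides 2.793 mm × 1.176 mm = 0.002793 m × 0.001176 m. Contact area A = 0.002793 m × 0.001176 m = 3.285e-06 m².
Convert: Depth limit h_lim = 0.03814 mm = 3.814e-05 m.
In SI base units, W = 7.243 N, H = 2.610e+09 Pa, K = 3.821e-04.
Limit volume V_lim = h_lim·A = 3.814e-05 · 3.285e-06 = 1.253e-10 m³.
Life L = V_lim·H/(K·W) = 1.253e-10 · 2.610e+09 / (3.821e-04 · 7.243) = 118.1 m.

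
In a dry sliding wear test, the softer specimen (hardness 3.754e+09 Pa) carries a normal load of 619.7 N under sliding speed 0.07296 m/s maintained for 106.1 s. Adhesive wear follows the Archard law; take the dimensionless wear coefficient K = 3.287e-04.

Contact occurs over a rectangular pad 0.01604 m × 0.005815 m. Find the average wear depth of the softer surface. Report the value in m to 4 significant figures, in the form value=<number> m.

value=4.503e-06 m

Quoted intermediates are rounded, and the computation keeps full precision, and a lone final rounding to four significant figures.
Convert: The distance L = v·t = 0.07296 m/s × 106.1 s = 7.741 m.
Convert: Contact area A = 0.01604 m × 0.005815 m = 9.327e-05 m².
In SI base units: W = 619.7 N, H = 3.754e+09 Pa, K = 3.287e-04.
Archard volume V = K·W·L/H = 3.287e-04 · 619.7 · 7.741 / 3.754e+09 = 4.200e-10 m³.
Depth h = V/A = 4.200e-10 / 9.327e-05 = 4.503e-06 m.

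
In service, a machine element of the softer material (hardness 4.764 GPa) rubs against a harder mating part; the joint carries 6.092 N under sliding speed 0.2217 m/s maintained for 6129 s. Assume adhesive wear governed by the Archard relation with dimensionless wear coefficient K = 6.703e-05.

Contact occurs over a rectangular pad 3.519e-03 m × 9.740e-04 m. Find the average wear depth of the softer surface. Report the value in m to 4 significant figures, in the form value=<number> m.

value=3.398e-05 m

The intermediates appear rounded; all working math carries full float precision; rounded just once, at 4 significant figures.
Convert: Path length L = v·t = 0.2217 m/s × 6129 s = 1359 m.
Convert: Hardness H = 4.764 GPa = 4.764e+09 Pa.
Convert: Contact area A = 3.519e-03 m × 9.740e-04 m = 3.428e-06 m².
Collected in SI base units: W = 6.092 N, H = 4.764e+09 Pa, K = 6.703e-05.
Archard volume V = K·W·L/H = 6.703e-05 · 6.092 · 1359 / 4.764e+09 = 1.165e-10 m³.
Average depth h = V/A = 1.165e-10 / 3.428e-06 = 3.398e-05 m.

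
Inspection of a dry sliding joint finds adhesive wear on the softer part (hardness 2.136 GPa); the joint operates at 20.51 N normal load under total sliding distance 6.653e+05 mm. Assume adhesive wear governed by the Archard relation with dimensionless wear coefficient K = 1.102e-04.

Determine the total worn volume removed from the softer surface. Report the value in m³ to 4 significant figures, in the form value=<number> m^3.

Intermediates are shown rounded. The computation holds exact precision. Rounded just once: 4 significant digits.
Convert: Path length L = 6.653e+05 mm = 665.3 m.
Convert: Hardness H = 2.136 GPa = 2.136e+09 Pa.
Collected in SI base units: W = 20.51 N, H = 2.136e+09 Pa, K = 1.102e-04.
The Archard volume V = K·W·L/H = 1.102e-04 · 20.51 · 665.3 / 2.136e+09 = 7.040e-10 m³.

value=7.040e-10 m^3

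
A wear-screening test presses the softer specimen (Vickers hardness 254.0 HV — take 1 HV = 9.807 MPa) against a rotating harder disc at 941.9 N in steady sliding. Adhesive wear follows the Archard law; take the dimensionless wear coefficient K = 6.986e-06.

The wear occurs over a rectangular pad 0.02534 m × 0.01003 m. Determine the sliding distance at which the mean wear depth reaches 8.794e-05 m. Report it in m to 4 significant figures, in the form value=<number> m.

value=8461 m

Each operation maintains exact precision; the intermediates are displayed rounded; rounded once at the end to 4 significant digits.
Hardness H = 254.0 HV × 9.807 MPa/HV = 2491 MPa = 2.491e+09 Pa.
Contact area A = 0.02534 m × 0.01003 m = 2.542e-04 m².
Restated in SI base units: W = 941.9 N, H = 2.491e+09 Pa, K = 6.986e-06.
Limit volume V_lim = h_lim·A = 8.794e-05 · 2.542e-04 = 2.235e-08 m³.
Life L = V_lim·H/(K·W) = 2.235e-08 · 2.491e+09 / (6.986e-06 · 941.9) = 8461 m.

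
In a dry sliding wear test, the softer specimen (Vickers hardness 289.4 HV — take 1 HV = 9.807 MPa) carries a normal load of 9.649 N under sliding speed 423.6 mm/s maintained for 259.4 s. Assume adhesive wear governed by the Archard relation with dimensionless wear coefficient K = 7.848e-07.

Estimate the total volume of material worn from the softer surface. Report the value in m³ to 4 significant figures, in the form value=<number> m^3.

The computation carries full float precision — printed values are rounded, and a single final rounding to 4 significant figures.
Sliding speed v = 423.6 mm/s = 0.4236 m/s. Total distance L = v·t = 0.4236 m/s × 259.4 s = 109.9 m.
Hardness H = 289.4 HV × 9.807 MPa/HV = 2838 MPa = 2.838e+09 Pa.
Collected in SI base units: W = 9.649 N, H = 2.838e+09 Pa, K = 7.848e-07.
Archard relation: V = K·W·L/H = 7.848e-07 · 9.649 · 109.9 / 2.838e+09 = 2.932e-13 m³.

value=2.932e-13 m^3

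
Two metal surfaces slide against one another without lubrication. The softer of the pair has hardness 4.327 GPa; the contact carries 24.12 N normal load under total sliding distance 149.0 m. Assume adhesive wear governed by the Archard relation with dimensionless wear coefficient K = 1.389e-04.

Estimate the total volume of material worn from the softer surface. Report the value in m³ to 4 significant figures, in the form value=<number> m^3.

value=1.154e-10 m^3

The computation carries full float precision. The intermediates appear rounded; rounded once at the end to 4 significant digits.
Hardness H = 4.327 GPa = 4.327e+09 Pa.
SI base units throughout: W = 24.12 N, H = 4.327e+09 Pa, K = 1.389e-04.
Worn volume V = K·W·L/H = 1.389e-04 · 24.12 · 149.0 / 4.327e+09 = 1.154e-10 m³.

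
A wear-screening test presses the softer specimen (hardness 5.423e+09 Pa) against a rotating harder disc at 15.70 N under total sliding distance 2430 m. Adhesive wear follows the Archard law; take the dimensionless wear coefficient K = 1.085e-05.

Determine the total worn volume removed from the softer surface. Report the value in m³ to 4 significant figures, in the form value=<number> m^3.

Quoted intermediates are rounded — all arithmetic holds full precision, and a single final rounding: four significant digits.
Expressed in SI base units: W = 15.70 N, H = 5.423e+09 Pa, K = 1.085e-05.
Worn volume V = K·W·L/H = 1.085e-05 · 15.70 · 2430 / 5.423e+09 = 7.633e-11 m³.

value=7.633e-11 m^3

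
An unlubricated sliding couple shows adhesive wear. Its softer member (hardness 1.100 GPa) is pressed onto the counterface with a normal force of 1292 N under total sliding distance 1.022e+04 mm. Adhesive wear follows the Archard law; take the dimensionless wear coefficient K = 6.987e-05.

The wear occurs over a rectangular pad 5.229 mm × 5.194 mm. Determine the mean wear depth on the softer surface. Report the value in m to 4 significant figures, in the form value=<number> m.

The intermediates appear rounded, and the computation maintains full precision. Rounded once at the end, at four significant figures.
Distance covered L = 1.022e+04 mm = 10.22 m.
Hardness H = 1.100 GPa = 1.100e+09 Pa.
Pad sides 5.229 mm × 5.194 mm = 0.005229 m × 0.005194 m. Contact area A = 0.005229 m × 0.005194 m = 2.716e-05 m².
SI base units throughout: W = 1292 N, H = 1.100e+09 Pa, K = 6.987e-05.
Volume removed: V = K·W·L/H = 6.987e-05 · 1292 · 10.22 / 1.100e+09 = 8.387e-10 m³.
Wear depth h = V/A = 8.387e-10 / 2.716e-05 = 3.088e-05 m.

value=3.088e-05 m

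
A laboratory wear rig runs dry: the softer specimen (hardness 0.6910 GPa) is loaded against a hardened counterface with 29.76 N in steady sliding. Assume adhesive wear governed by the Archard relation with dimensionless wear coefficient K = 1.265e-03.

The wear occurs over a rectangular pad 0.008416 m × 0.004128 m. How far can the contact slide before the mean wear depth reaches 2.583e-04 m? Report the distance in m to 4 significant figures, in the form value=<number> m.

value=164.7 m

The algebra holds full float precision, and intermediate values appear rounded — one last rounding to four significant digits.
Convert: Hardness H = 0.6910 GPa = 6.910e+08 Pa.
Convert: Contact area A = 0.008416 m × 0.004128 m = 3.474e-05 m².
In SI base units: W = 29.76 N, H = 6.910e+08 Pa, K = 1.265e-03.
Limit volume V_lim = h_lim·A = 2.583e-04 · 3.474e-05 = 8.974e-09 m³.
So the life L = V_lim·H/(K·W) = 8.974e-09 · 6.910e+08 / (1.265e-03 · 29.76) = 164.7 m.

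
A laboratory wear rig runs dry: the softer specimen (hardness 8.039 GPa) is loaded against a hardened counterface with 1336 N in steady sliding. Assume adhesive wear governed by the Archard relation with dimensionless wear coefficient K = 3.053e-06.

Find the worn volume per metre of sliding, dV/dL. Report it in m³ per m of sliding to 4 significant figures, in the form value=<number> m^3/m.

value=5.074e-13 m^3/m

Intermediates are printed rounded, and all arithmetic maintains exact precision; rounded just once: 4 significant figures.
Hardness H = 8.039 GPa = 8.039e+09 Pa.
Restated in SI base units: W = 1336 N, H = 8.039e+09 Pa, K = 3.053e-06.
Volumetric rate dV/dL = K·W/H, so: 3.053e-06 · 1336 / 8.039e+09 = 5.074e-13 m³/m.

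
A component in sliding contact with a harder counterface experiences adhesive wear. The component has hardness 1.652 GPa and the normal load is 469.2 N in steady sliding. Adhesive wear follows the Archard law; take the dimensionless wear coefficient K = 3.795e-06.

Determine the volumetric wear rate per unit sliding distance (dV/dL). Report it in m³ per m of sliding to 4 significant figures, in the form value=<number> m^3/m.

value=1.078e-12 m^3/m

Quoted intermediates are rounded; each operation carries full precision — a lone final rounding to four significant digits.
Convert: Hardness H = 1.652 GPa = 1.652e+09 Pa.
As SI base values: W = 469.2 N, H = 1.652e+09 Pa, K = 3.795e-06.
The wear rate dV/dL = K·W/H (independent of L): 3.795e-06 · 469.2 / 1.652e+09 = 1.078e-12 m³/m.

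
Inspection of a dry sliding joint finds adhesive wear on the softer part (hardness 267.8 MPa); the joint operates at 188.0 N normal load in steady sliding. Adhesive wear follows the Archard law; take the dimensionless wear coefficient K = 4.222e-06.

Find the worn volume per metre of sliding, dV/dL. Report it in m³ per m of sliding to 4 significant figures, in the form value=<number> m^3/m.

Every step runs at exact precision — intermediate values are displayed rounded. Rounded just once to four significant figures.
Convert: Hardness H = 267.8 MPa = 2.678e+08 Pa.
SI base units throughout: W = 188.0 N, H = 2.678e+08 Pa, K = 4.222e-06.
Wear rate dV/dL = K·W/H (no L dependence): 4.222e-06 · 188.0 / 2.678e+08 = 2.964e-12 m³/m.

value=2.964e-12 m^3/m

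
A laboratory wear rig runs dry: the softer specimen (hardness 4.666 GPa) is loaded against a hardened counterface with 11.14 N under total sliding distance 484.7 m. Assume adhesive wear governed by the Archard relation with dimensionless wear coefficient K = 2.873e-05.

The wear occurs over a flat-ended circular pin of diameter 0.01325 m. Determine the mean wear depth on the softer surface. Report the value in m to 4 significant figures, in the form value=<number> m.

value=2.411e-07 m

The algebra holds exact precision, and intermediate values are shown rounded; one last rounding, at four significant figures.
Convert: Hardness H = 4.666 GPa = 4.666e+09 Pa.
Convert: Contact area A = π·d²/4 = π·(0.01325 m)²/4 = 1.379e-04 m².
Restated in SI base units: W = 11.14 N, H = 4.666e+09 Pa, K = 2.873e-05.
Apply Archard: V = K·W·L/H = 2.873e-05 · 11.14 · 484.7 / 4.666e+09 = 3.325e-11 m³.
Mean depth h = V/A = 3.325e-11 / 1.379e-04 = 2.411e-07 m.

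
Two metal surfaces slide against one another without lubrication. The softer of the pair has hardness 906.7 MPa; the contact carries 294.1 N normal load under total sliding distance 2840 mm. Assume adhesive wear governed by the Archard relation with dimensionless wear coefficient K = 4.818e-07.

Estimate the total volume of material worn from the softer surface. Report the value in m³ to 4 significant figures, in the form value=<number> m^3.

value=4.438e-13 m^3

The computation carries full precision — the intermediates are displayed rounded. Rounded just once to 4 significant digits.
Convert: Path length L = 2840 mm = 2.840 m.
Convert: Hardness H = 906.7 MPa = 9.067e+08 Pa.
Restated in SI base units: W = 294.1 N, H = 9.067e+08 Pa, K = 4.818e-07.
By Archard's law, V = K·W·L/H = 4.818e-07 · 294.1 · 2.840 / 9.067e+08 = 4.438e-13 m³.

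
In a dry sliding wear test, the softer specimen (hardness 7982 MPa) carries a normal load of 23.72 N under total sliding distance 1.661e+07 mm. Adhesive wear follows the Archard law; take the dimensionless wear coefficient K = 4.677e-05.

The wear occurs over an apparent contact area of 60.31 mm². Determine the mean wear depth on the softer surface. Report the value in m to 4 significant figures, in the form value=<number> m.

value=3.828e-05 m

The computation holds full precision. Displayed values are rounded; a lone final rounding, at four significant figures.
Total distance L = 1.661e+07 mm = 1.661e+04 m.
Hardness H = 7982 MPa = 7.982e+09 Pa.
Contact area A = 60.31 mm² = 6.031e-05 m².
In SI base units, W = 23.72 N, H = 7.982e+09 Pa, K = 4.677e-05.
Volume removed: V = K·W·L/H = 4.677e-05 · 23.72 · 1.661e+04 / 7.982e+09 = 2.309e-09 m³.
Mean wear depth h = V/A = 2.309e-09 / 6.031e-05 = 3.828e-05 m.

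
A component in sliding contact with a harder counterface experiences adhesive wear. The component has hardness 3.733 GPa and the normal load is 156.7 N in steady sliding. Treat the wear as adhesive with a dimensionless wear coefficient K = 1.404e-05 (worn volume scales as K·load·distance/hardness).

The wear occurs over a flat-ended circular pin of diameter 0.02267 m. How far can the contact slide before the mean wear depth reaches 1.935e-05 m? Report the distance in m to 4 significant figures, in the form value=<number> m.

value=1.325e+04 m

Every step keeps full float precision; shown intermediates are rounded — rounded once at the end to four significant figures.
Convert: Hardness H = 3.733 GPa = 3.733e+09 Pa.
Convert: Contact area A = π·d²/4 = π·(0.02267 m)²/4 = 4.036e-04 m².
In SI base units, W = 156.7 N, H = 3.733e+09 Pa, K = 1.404e-05.
Allowed volume V_lim = h_lim·A = 1.935e-05 · 4.036e-04 = 7.810e-09 m³.
Inverting, life L = V_lim·H/(K·W) = 7.810e-09 · 3.733e+09 / (1.404e-05 · 156.7) = 1.325e+04 m.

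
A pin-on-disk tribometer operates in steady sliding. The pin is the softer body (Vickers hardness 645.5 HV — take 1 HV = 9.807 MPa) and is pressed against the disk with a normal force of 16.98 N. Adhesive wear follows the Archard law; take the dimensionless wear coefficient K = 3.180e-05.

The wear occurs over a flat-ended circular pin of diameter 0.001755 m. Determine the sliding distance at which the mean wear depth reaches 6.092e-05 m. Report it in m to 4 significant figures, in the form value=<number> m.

All arithmetic keeps exact precision — quoted intermediates are rounded, and one last rounding, at 4 significant figures.
Hardness H = 645.5 HV × 9.807 MPa/HV = 6330 MPa = 6.330e+09 Pa.
Contact area A = π·d²/4 = π·(0.001755 m)²/4 = 2.419e-06 m².
Expressed in SI base units: W = 16.98 N, H = 6.330e+09 Pa, K = 3.180e-05.
Limit volume V_lim = h_lim·A = 6.092e-05 · 2.419e-06 = 1.474e-10 m³.
Thus life L = V_lim·H/(K·W) = 1.474e-10 · 6.330e+09 / (3.180e-05 · 16.98) = 1728 m.

value=1728 m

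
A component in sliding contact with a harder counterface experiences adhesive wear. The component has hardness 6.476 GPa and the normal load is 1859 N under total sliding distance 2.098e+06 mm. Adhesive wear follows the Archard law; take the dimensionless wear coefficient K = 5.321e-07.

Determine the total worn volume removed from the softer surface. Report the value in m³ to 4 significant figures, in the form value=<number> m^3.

value=3.205e-10 m^3

The intermediates appear rounded — each operation keeps full precision, and rounded just once, at 4 significant digits.
Convert: Distance covered L = 2.098e+06 mm = 2098 m.
Convert: Hardness H = 6.476 GPa = 6.476e+09 Pa.
SI base units throughout: W = 1859 N, H = 6.476e+09 Pa, K = 5.321e-07.
The Archard volume V = K·W·L/H = 5.321e-07 · 1859 · 2098 / 6.476e+09 = 3.205e-10 m³.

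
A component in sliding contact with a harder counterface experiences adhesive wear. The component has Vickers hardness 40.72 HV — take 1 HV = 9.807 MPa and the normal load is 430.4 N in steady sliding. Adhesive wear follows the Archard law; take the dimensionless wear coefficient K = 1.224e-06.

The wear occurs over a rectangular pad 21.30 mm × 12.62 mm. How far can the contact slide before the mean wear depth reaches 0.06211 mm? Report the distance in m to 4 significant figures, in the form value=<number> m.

All arithmetic runs at exact precision — intermediates are displayed rounded. Rounded just once to four significant figures.
Convert: Hardness H = 40.72 HV × 9.807 MPa/HV = 399.3 MPa = 3.993e+08 Pa.
Convert: Pad sides 21.30 mm × 12.62 mm = 0.02130 m × 0.01262 m. Contact area A = 0.02130 m × 0.01262 m = 2.688e-04 m².
Convert: Depth limit h_lim = 0.06211 mm = 6.211e-05 m.
In SI base units: W = 430.4 N, H = 3.993e+08 Pa, K = 1.224e-06.
Wearable volume V_lim = h_lim·A = 6.211e-05 · 2.688e-04 = 1.670e-08 m³.
Sliding life L = V_lim·H/(K·W) = 1.670e-08 · 3.993e+08 / (1.224e-06 · 430.4) = 1.266e+04 m.

value=1.266e+04 m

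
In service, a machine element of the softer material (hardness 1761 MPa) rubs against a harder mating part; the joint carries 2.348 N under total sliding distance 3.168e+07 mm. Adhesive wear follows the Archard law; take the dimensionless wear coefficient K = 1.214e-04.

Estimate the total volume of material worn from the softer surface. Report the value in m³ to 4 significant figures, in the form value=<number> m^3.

value=5.128e-09 m^3

Intermediate values are printed rounded — every step keeps exact precision. Rounded once at the end: 4 significant digits.
Sliding distance L = 3.168e+07 mm = 3.168e+04 m.
Hardness H = 1761 MPa = 1.761e+09 Pa.
Working in SI base units: W = 2.348 N, H = 1.761e+09 Pa, K = 1.214e-04.
Archard relation: V = K·W·L/H = 1.214e-04 · 2.348 · 3.168e+04 / 1.761e+09 = 5.128e-09 m³.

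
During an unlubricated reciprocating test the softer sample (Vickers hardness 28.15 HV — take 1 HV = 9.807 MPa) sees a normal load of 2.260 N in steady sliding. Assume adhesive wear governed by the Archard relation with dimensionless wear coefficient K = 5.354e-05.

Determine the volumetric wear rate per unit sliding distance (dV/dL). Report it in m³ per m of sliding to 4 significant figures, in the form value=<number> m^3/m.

value=4.383e-13 m^3/m

Intermediate values are shown rounded, and all arithmetic runs at full precision. Rounded just once, at 4 significant digits.
Convert: Hardness H = 28.15 HV × 9.807 MPa/HV = 276.1 MPa = 2.761e+08 Pa.
Expressed in SI base units: W = 2.260 N, H = 2.761e+08 Pa, K = 5.354e-05.
Volumetric rate dV/dL = K·W/H, so: 5.354e-05 · 2.260 / 2.761e+08 = 4.383e-13 m³/m.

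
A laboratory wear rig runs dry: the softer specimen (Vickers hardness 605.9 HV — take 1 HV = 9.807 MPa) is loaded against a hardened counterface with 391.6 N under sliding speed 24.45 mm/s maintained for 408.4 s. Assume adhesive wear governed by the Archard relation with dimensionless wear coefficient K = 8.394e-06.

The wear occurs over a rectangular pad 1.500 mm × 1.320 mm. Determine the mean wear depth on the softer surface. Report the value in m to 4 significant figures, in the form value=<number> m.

All arithmetic keeps full float precision — intermediates appear rounded; one final rounding, at 4 significant digits.
Convert: Sliding speed v = 24.45 mm/s = 0.02445 m/s. Path length L = v·t = 0.02445 m/s × 408.4 s = 9.985 m.
Convert: Hardness H = 605.9 HV × 9.807 MPa/HV = 5942 MPa = 5.942e+09 Pa.
Convert: Pad sides 1.500 mm × 1.320 mm = 0.001500 m × 0.001320 m. Contact area A = 0.001500 m × 0.001320 m = 1.980e-06 m².
Collected in SI base units: W = 391.6 N, H = 5.942e+09 Pa, K = 8.394e-06.
Archard volume V = K·W·L/H = 8.394e-06 · 391.6 · 9.985 / 5.942e+09 = 5.524e-12 m³.
Depth h = V/A = 5.524e-12 / 1.980e-06 = 2.790e-06 m.

value=2.790e-06 m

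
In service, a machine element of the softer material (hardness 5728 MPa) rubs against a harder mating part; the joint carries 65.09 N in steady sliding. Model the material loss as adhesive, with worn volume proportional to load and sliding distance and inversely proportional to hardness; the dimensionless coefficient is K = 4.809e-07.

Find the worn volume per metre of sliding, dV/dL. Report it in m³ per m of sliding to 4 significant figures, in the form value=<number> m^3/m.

Each operation maintains exact precision; the intermediates appear rounded; rounded once at the end, at four significant digits.
Hardness H = 5728 MPa = 5.728e+09 Pa.
Collected in SI base units: W = 65.09 N, H = 5.728e+09 Pa, K = 4.809e-07.
Volumetric rate dV/dL = K·W/H, per unit distance: 4.809e-07 · 65.09 / 5.728e+09 = 5.465e-15 m³/m.

value=5.465e-15 m^3/m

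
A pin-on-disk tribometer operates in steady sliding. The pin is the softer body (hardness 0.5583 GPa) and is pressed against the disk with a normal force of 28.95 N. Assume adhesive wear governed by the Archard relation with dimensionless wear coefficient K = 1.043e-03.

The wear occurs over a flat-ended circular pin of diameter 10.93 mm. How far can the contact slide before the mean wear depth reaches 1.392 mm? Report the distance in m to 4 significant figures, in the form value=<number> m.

The intermediates are shown rounded. All arithmetic keeps full float precision, and a lone final rounding to 4 significant digits.
Hardness H = 0.5583 GPa = 5.583e+08 Pa.
Pin diameter d = 10.93 mm = 0.01093 m. Contact area A = π·d²/4 = π·(0.01093 m)²/4 = 9.383e-05 m².
Depth limit h_lim = 1.392 mm = 0.001392 m.
In SI base units, W = 28.95 N, H = 5.583e+08 Pa, K = 1.043e-03.
Volume at the limit: V_lim = h_lim·A = 0.001392 · 9.383e-05 = 1.306e-07 m³.
Life L = V_lim·H/(K·W) = 1.306e-07 · 5.583e+08 / (1.043e-03 · 28.95) = 2415 m.

value=2415 m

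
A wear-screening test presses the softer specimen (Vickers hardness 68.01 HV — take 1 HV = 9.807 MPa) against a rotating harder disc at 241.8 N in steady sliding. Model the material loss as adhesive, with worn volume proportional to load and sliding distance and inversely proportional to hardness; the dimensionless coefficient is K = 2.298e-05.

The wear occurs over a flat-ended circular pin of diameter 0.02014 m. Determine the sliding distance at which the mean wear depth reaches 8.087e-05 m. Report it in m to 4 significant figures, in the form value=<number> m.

value=3092 m

The algebra keeps exact precision. Intermediates are displayed rounded. Rounded just once, at 4 significant figures.
Convert: Hardness H = 68.01 HV × 9.807 MPa/HV = 667.0 MPa = 6.670e+08 Pa.
Convert: Contact area A = π·d²/4 = π·(0.02014 m)²/4 = 3.186e-04 m².
In SI base units: W = 241.8 N, H = 6.670e+08 Pa, K = 2.298e-05.
At the depth limit, V_lim = h_lim·A = 8.087e-05 · 3.186e-04 = 2.576e-08 m³.
Life L = V_lim·H/(K·W) = 2.576e-08 · 6.670e+08 / (2.298e-05 · 241.8) = 3092 m.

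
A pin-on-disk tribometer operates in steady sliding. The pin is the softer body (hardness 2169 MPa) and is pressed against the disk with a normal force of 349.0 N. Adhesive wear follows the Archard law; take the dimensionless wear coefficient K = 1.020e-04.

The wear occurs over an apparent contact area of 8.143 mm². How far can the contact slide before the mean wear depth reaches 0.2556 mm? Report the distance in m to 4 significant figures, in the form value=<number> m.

value=126.8 m

All arithmetic runs at full float precision, and intermediate values are shown rounded. Rounded once at the end to four significant digits.
Hardness H = 2169 MPa = 2.169e+09 Pa.
Contact area A = 8.143 mm² = 8.143e-06 m².
Depth limit h_lim = 0.2556 mm = 2.556e-04 m.
SI base units throughout: W = 349.0 N, H = 2.169e+09 Pa, K = 1.020e-04.
Allowed volume V_lim = h_lim·A = 2.556e-04 · 8.143e-06 = 2.081e-09 m³.
Life L = V_lim·H/(K·W) = 2.081e-09 · 2.169e+09 / (1.020e-04 · 349.0) = 126.8 m.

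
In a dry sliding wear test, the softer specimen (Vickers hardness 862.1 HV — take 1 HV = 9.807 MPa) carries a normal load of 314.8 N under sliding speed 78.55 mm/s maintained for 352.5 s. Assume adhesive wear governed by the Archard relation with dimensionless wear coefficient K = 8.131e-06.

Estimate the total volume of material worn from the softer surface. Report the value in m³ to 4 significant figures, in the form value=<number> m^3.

The computation maintains exact precision — the intermediates appear rounded, and a lone final rounding: 4 significant figures.
Convert: Sliding speed v = 78.55 mm/s = 0.07855 m/s. Distance covered L = v·t = 0.07855 m/s × 352.5 s = 27.69 m.
Convert: Hardness H = 862.1 HV × 9.807 MPa/HV = 8455 MPa = 8.455e+09 Pa.
In SI base units, W = 314.8 N, H = 8.455e+09 Pa, K = 8.131e-06.
Archard relation: V = K·W·L/H = 8.131e-06 · 314.8 · 27.69 / 8.455e+09 = 8.383e-12 m³.

value=8.383e-12 m^3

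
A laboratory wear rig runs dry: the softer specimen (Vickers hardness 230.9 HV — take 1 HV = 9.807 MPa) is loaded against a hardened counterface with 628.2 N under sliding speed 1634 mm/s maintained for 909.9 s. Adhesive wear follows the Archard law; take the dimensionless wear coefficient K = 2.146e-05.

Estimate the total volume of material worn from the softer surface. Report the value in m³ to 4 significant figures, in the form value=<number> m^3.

Intermediates are displayed rounded; all arithmetic keeps full precision — rounded once at the end, at 4 significant figures.
Convert: Sliding speed v = 1634 mm/s = 1.634 m/s. The distance L = v·t = 1.634 m/s × 909.9 s = 1487 m.
Convert: Hardness H = 230.9 HV × 9.807 MPa/HV = 2264 MPa = 2.264e+09 Pa.
Working in SI base units: W = 628.2 N, H = 2.264e+09 Pa, K = 2.146e-05.
Volume removed: V = K·W·L/H = 2.146e-05 · 628.2 · 1487 / 2.264e+09 = 8.851e-09 m³.

value=8.851e-09 m^3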